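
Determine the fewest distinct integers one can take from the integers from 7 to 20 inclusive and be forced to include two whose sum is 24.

A set avoiding the sum 24 can contain at most one of each pair {x, 24−x}, plus the 4 elements whose complement lies outside the range or equal to its own complement.
The integers 12, …, 20 (9 of them) are such a set: any two sum to at least 12+13 = 25 > 24.
Any 10th integer completes one of the 5 pairs, so 10 choices force a sum of 24.

10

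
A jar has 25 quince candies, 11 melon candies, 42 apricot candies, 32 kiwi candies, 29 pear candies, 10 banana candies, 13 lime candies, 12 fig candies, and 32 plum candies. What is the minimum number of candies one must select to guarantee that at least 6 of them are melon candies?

201

In the worst case for collecting melon candies, every non-melon candy comes out first.
There are 25 + 42 + 32 + 29 + 10 + 13 + 12 + 32 = 195 non-melon candies altogether.
After those, each further candy must be melon, so 195 + 6 = 201 draws guarantee 6 melon candies.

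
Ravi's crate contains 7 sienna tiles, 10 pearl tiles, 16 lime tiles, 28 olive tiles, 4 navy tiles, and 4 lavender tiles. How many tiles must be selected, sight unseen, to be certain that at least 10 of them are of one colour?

By the pigeonhole principle, put each drawn tile into a box by colour. The largest draw with every box below 10 takes min(count, 9) from each colour; colours with fewer than 9 contribute all they have.
Σ min(cᵢ, 9) = 7 + 9 + 9 + 9 + 4 + 4 = 42.
Draw number 42 + 1 = 43 must push one box to 10.

43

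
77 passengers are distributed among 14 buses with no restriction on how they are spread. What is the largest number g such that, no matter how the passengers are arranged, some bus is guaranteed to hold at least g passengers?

6

The 14 buses are the holes and the 77 passengers are the pigeons.
If every bus held at most 5 passengers, the total would be at most 14 × 5 = 70, which is less than 77.
So some bus holds at least ⌈77/14⌉ = 6 passengers.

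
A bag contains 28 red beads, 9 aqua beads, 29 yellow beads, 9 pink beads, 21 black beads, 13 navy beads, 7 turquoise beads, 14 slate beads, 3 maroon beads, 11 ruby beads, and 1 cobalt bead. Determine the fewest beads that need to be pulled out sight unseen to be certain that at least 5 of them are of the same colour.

41

By pigeonhole, put each drawn bead into a box by colour. The largest draw with every box below 5 takes min(count, 4) from each colour; colours with fewer than 4 contribute all they have.
Σ min(cᵢ, 4) = 4 + 4 + 4 + 4 + 4 + 4 + 4 + 4 + 3 + 4 + 1 = 40.
Draw number 40 + 1 = 41 must push one box to 5.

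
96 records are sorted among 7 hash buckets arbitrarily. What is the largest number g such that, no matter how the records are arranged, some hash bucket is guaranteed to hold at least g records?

By pigeonhole, the 7 hash buckets are the holes and the 96 records are the pigeons.
If every hash bucket held at most 13 records, the total would be at most 7 × 13 = 91, which is less than 96.
So some hash bucket holds at least ⌈96/7⌉ = 14 records.

14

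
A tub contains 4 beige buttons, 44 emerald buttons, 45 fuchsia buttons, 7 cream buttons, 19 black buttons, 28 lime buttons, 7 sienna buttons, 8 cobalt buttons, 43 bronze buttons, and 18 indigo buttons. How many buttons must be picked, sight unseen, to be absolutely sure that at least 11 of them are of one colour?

87

An adversary could hand out at most 10 buttons per colour (4 colours run out sooner): 4 + 10 + 10 + 7 + 10 + 10 + 7 + 8 + 10 + 10 = 86 buttons and still no colour has 11.
By pigeonhole, one more button lands in a colour already at 10, so 87 draws are enough and 86 are not.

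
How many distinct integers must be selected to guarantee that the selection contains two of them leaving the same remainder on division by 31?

By pigeonhole, the 31 residue classes mod 31 are the pigeonholes.
With 31 integers one could put 1 in each residue class and have no class reach 2.
The 32nd integer pushes some class to 2, so 31·1 + 1 = 32.

32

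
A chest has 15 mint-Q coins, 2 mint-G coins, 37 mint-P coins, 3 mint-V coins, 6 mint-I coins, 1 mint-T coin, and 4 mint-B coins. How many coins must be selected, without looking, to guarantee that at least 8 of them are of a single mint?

By the pigeonhole principle, the 7 mints are the holes; the coins drawn are the pigeons.
To avoid 8 of any one mint, the worst case takes at most 7 of each mint, or every coin of a mint that has fewer than 7.
That gives 7 + 2 + 7 + 3 + 6 + 1 + 4 = 30 coins with no mint reaching 8.
The next coin forces some mint to 8, so 30 + 1 = 31.

31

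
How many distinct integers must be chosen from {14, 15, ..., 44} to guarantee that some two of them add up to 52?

Two chosen integers sum to 52 exactly when both halves of some pair {x, 52−x} with 14 ≤ x ≤ 52−x ≤ 38 are chosen — 12 such pairs.
The remaining 7 elements (those with no distinct partner in range) can never complete a 52-sum, so the worst case takes all of them and one from each pair: 7 + 12 = 19.
By pigeonhole, the 20th integer has to be the second member of some pair, so 19 + 1 = 20.

20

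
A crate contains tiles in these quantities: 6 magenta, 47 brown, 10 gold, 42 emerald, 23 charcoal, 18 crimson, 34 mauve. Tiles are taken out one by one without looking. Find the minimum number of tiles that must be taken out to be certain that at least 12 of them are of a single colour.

An adversary could hand out at most 11 tiles per colour (magenta, gold run out sooner): 6 + 11 + 10 + 11 + 11 + 11 + 11 = 71 tiles and still no colour has 12.
By the pigeonhole principle, one more tile lands in a colour already at 11, so 72 draws are enough and 71 are not.

72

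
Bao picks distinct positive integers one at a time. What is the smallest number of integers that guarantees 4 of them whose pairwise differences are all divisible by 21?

64

Integers whose pairwise differences are multiples of 21 are exactly those sharing a remainder mod 21. The 21 residue classes mod 21 are the pigeonholes.
With 63 integers one could put 3 in each residue class and have no class reach 4.
The 64th integer pushes some class to 4, so 21·3 + 1 = 64.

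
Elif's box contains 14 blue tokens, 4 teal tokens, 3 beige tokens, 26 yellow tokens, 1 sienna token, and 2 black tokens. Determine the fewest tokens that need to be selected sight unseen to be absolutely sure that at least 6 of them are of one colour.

21

By the pigeonhole principle, the 6 colours are the holes; the tokens drawn are the pigeons.
To avoid 6 of any one colour, the worst case takes at most 5 of each colour, or every token of a colour that has fewer than 5.
That gives 5 + 4 + 3 + 5 + 1 + 2 = 20 tokens with no colour reaching 6.
The next token forces some colour to 6, so 20 + 1 = 21.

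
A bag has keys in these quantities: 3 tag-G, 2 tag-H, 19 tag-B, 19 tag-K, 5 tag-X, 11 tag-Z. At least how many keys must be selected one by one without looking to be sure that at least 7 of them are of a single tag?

An adversary could hand out at most 6 keys per tag (tag-G, tag-H, tag-X run out sooner): 3 + 2 + 6 + 6 + 5 + 6 = 28 keys and still no tag has 7.
One more key lands in a tag already at 6, so 29 draws are enough and 28 are not.

29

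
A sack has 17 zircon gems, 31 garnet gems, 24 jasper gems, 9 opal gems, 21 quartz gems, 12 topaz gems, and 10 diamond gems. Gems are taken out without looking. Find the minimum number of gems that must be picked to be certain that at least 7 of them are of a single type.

43

Pigeonhole: put each drawn gem into a box by type. The largest draw with every box below 7 takes min(count, 6) from each type.
Σ min(cᵢ, 6) = 6 + 6 + 6 + 6 + 6 + 6 + 6 = 42.
Draw number 42 + 1 = 43 must push one box to 7.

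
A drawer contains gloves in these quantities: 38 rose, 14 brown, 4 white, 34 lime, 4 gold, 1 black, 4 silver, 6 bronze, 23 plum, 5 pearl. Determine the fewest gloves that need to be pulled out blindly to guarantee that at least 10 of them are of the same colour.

61

The 10 colours are the holes; the gloves drawn are the pigeons.
To avoid 10 of any one colour, the worst case takes at most 9 of each colour, or every glove of a colour that has fewer than 9.
That gives 9 + 9 + 4 + 9 + 4 + 1 + 4 + 6 + 9 + 5 = 60 gloves with no colour reaching 10.
The next glove forces some colour to 10, so 60 + 1 = 61.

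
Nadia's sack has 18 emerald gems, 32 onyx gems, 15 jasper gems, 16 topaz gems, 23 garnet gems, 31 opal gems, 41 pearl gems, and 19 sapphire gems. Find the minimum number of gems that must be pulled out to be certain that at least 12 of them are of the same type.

89

An adversary could hand out at most 11 gems per type: 11 + 11 + 11 + 11 + 11 + 11 + 11 + 11 = 88 gems and still no type has 12.
One more gem lands in a type already at 11, so 89 draws are enough and 88 are not.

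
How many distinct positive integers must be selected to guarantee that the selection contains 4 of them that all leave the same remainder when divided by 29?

88

The 29 residue classes mod 29 are the pigeonholes.
With 87 integers one could put 3 in each residue class and have no class reach 4.
The 88th integer pushes some class to 4, so 29·3 + 1 = 88.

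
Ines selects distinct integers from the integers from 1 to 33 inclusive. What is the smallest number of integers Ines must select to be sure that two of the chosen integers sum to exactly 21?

Two chosen integers sum to 21 exactly when both halves of some pair {x, 21−x} with 1 ≤ x ≤ 21−x ≤ 20 are chosen — 10 such pairs.
The remaining 13 elements (those with no distinct partner in range) can never complete a 21-sum, so the worst case takes all of them and one from each pair: 13 + 10 = 23.
The 24th integer has to be the second member of some pair, so 23 + 1 = 24.

24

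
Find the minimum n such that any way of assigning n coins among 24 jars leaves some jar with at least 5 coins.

With 96 coins one could put exactly 4 in each of the 24 jars, and no jar would reach 5.
By pigeonhole, one more coin must land in a jar that already has 4, giving it 5.
So 24 × 4 + 1 = 97 coins are required.

97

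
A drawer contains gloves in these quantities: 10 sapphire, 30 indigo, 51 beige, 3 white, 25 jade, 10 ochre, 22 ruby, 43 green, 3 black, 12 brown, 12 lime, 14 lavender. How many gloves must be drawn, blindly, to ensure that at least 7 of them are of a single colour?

67

By the pigeonhole principle, the 12 colours are the holes; the gloves drawn are the pigeons.
To avoid 7 of any one colour, the worst case takes at most 6 of each colour, or every glove of a colour that has fewer than 6.
That gives 6 + 6 + 6 + 3 + 6 + 6 + 6 + 6 + 3 + 6 + 6 + 6 = 66 gloves with no colour reaching 7.
The next glove forces some colour to 7, so 66 + 1 = 67.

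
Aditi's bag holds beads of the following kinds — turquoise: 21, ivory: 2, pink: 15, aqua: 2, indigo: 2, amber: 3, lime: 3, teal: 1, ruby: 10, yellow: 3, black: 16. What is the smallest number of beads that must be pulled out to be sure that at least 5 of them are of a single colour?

33

By the pigeonhole principle, put each drawn bead into a box by colour. The largest draw with every box below 5 takes min(count, 4) from each colour; colours with fewer than 4 contribute all they have.
Σ min(cᵢ, 4) = 4 + 2 + 4 + 2 + 2 + 3 + 3 + 1 + 4 + 3 + 4 = 32.
Draw number 32 + 1 = 33 must push one box to 5.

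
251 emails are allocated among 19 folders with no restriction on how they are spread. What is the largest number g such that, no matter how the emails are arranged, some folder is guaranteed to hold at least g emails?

By the pigeonhole principle, the 19 folders are the holes and the 251 emails are the pigeons.
If every folder held at most 13 emails, the total would be at most 19 × 13 = 247, which is less than 251.
So some folder holds at least ⌈251/19⌉ = 14 emails.

14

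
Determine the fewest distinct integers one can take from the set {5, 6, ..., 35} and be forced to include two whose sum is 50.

22

A set avoiding the sum 50 can contain at most one of each pair {x, 50−x}, plus the 11 elements whose complement lies outside the range or equal to its own complement.
The integers 5, …, 25 (21 of them) are such a set: any two sum to at least 5+6 = 11 and at most 24+25 = 49 < 50.
By pigeonhole, any 22nd integer completes one of the 10 pairs, so 22 choices force a sum of 50.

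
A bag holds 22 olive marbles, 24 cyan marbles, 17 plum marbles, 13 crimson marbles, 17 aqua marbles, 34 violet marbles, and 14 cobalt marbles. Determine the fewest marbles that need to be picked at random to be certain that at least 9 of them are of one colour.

Pigeonhole: put each drawn marble into a box by colour. The largest draw with every box below 9 takes min(count, 8) from each colour.
Σ min(cᵢ, 8) = 8 + 8 + 8 + 8 + 8 + 8 + 8 = 56.
Draw number 56 + 1 = 57 must push one box to 9.

57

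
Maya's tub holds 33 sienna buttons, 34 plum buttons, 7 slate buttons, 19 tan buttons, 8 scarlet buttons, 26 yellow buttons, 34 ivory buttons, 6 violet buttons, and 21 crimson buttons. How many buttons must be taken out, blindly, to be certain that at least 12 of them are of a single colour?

88

Pigeonhole: the 9 colours are the holes; the buttons drawn are the pigeons.
To avoid 12 of any one colour, the worst case takes at most 11 of each colour, or every button of a colour that has fewer than 11.
That gives 11 + 11 + 7 + 11 + 8 + 11 + 11 + 6 + 11 = 87 buttons with no colour reaching 12.
The next button forces some colour to 12, so 87 + 1 = 88.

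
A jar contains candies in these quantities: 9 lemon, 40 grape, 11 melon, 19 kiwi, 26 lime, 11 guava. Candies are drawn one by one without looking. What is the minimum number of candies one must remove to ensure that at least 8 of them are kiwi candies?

In the worst case for collecting kiwi candies, every non-kiwi candy comes out first.
There are 9 + 40 + 11 + 26 + 11 = 97 non-kiwi candies altogether.
After those, each further candy must be kiwi, so 97 + 8 = 105 draws guarantee 8 kiwi candies.

105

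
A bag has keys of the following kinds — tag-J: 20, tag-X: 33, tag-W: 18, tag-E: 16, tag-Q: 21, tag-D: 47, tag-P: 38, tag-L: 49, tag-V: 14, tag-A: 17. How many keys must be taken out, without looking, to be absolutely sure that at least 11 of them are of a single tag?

101

Pigeonhole: put each drawn key into a box by tag. The largest draw with every box below 11 takes min(count, 10) from each tag.
Σ min(cᵢ, 10) = 10 + 10 + 10 + 10 + 10 + 10 + 10 + 10 + 10 + 10 = 100.
Draw number 100 + 1 = 101 must push one box to 11.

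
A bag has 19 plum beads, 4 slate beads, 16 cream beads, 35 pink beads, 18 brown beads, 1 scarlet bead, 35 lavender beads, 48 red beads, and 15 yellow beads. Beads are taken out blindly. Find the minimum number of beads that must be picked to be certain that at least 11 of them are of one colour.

76

By the pigeonhole principle, put each drawn bead into a box by colour. The largest draw with every box below 11 takes min(count, 10) from each colour; colours with fewer than 10 contribute all they have.
Σ min(cᵢ, 10) = 10 + 4 + 10 + 10 + 10 + 1 + 10 + 10 + 10 = 75.
Draw number 75 + 1 = 76 must push one box to 11.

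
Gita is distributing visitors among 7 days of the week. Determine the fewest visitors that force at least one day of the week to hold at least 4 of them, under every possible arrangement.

With 21 visitors one could put exactly 3 in each of the 7 days of the week, and no day of the week would reach 4.
One more visitor must land in a day of the week that already has 3, giving it 4.
So 7 × 3 + 1 = 22 visitors are required.

22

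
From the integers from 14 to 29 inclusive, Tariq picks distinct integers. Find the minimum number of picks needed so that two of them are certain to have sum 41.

10

A set avoiding the sum 41 can contain at most one of each pair {x, 41−x}, plus the 2 elements whose complement lies outside the range.
The integers 21, …, 29 (9 of them) are such a set: any two sum to at least 21+22 = 43 > 41.
Any 10th integer completes one of the 7 pairs, so 10 choices force a sum of 41.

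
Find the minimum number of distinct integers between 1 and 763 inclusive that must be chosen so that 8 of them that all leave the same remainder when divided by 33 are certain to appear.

By the pigeonhole principle, the 33 residue classes mod 33 are the pigeonholes.
With 231 integers one could put 7 in each residue class and have no class reach 8.
The 232nd integer pushes some class to 8, so 33·7 + 1 = 232.

232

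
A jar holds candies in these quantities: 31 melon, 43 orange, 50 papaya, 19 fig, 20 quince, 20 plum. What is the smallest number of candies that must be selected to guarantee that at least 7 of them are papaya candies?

In the worst case for collecting papaya candies, every non-papaya candy comes out first.
There are 31 + 43 + 19 + 20 + 20 = 133 non-papaya candies altogether.
After those, each further candy must be papaya, so 133 + 7 = 140 draws guarantee 7 papaya candies.

140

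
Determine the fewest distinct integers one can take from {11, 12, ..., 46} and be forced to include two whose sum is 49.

Group the elements by complementary pair {x, 49−x}: {11,38}, {12,37}, {13,36}, …, giving 14 two-element pairs and 8 integers whose partner 49−x falls outside [11,46].
Treating each of those 22 groups as a pigeonhole, one can pick one integer per group — 22 integers — with no two summing to 49.
The 23rd integer lands in an occupied pair, forcing a sum of 49.

23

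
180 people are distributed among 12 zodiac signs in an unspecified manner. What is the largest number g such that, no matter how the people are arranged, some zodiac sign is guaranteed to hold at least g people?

The 12 zodiac signs are the holes and the 180 people are the pigeons.
If every zodiac sign held at most 14 people, the total would be at most 12 × 14 = 168, which is less than 180.
So some zodiac sign holds at least ⌈180/12⌉ = 15 people.

15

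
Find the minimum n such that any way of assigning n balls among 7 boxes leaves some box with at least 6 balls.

36

With 35 balls one could put exactly 5 in each of the 7 boxes, and no box would reach 6.
One more ball must land in a box that already has 5, giving it 6.
So 7 × 5 + 1 = 36 balls are required.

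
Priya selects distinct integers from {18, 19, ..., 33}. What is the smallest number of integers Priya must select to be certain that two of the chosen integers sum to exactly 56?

12

Two chosen integers sum to 56 exactly when both halves of some pair {x, 56−x} with 23 ≤ x ≤ 56−x ≤ 33 are chosen — 5 such pairs.
The remaining 6 elements (those with no distinct partner in range) can never complete a 56-sum, so the worst case takes all of them and one from each pair: 6 + 5 = 11.
The 12th integer has to be the second member of some pair, so 11 + 1 = 12.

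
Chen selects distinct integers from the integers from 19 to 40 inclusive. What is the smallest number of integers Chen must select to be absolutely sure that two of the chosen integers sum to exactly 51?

16

Two chosen integers sum to 51 exactly when both halves of some pair {x, 51−x} with 19 ≤ x ≤ 51−x ≤ 32 are chosen — 7 such pairs.
The remaining 8 elements (those with no distinct partner in range) can never complete a 51-sum, so the worst case takes all of them and one from each pair: 8 + 7 = 15.
By the pigeonhole principle, the 16th integer has to be the second member of some pair, so 15 + 1 = 16.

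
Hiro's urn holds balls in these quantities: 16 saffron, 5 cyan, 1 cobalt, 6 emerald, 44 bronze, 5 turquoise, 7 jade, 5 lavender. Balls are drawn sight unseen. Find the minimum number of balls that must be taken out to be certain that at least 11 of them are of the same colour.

An adversary could hand out at most 10 balls per colour (6 colours run out sooner): 10 + 5 + 1 + 6 + 10 + 5 + 7 + 5 = 49 balls and still no colour has 11.
Pigeonhole: one more ball lands in a colour already at 10, so 50 draws are enough and 49 are not.

50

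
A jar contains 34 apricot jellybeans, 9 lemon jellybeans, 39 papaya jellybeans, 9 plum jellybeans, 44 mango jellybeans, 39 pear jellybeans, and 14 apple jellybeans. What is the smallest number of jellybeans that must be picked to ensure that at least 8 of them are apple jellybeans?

182

In the worst case for collecting apple jellybeans, every non-apple jellybean comes out first.
There are 34 + 9 + 39 + 9 + 44 + 39 = 174 non-apple jellybeans altogether.
After those, each further jellybean must be apple, so 174 + 8 = 182 draws guarantee 8 apple jellybeans.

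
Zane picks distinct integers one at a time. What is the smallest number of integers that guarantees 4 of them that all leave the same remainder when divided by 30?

By pigeonhole, the 30 residue classes mod 30 are the pigeonholes.
With 90 integers one could put 3 in each residue class and have no class reach 4.
The 91st integer pushes some class to 4, so 30·3 + 1 = 91.

91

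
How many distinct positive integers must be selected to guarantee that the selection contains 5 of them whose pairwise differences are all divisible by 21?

Integers whose pairwise differences are multiples of 21 are exactly those sharing a remainder mod 21. The 21 residue classes mod 21 are the pigeonholes.
With 84 integers one could put 4 in each residue class and have no class reach 5.
The 85th integer pushes some class to 5, so 21·4 + 1 = 85.

85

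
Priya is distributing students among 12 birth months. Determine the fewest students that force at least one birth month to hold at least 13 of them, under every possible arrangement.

With 144 students one could put exactly 12 in each of the 12 birth months, and no birth month would reach 13.
One more student must land in a birth month that already has 12, giving it 13.
So 12 × 12 + 1 = 145 students are required.

145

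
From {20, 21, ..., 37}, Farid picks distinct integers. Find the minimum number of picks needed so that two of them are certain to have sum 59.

11

A set avoiding the sum 59 can contain at most one of each pair {x, 59−x}, plus the 2 elements whose complement lies outside the range.
The integers 20, …, 29 (10 of them) are such a set: any two sum to at least 20+21 = 41 and at most 28+29 = 57 < 59.
By the pigeonhole principle, any 11th integer completes one of the 8 pairs, so 11 choices force a sum of 59.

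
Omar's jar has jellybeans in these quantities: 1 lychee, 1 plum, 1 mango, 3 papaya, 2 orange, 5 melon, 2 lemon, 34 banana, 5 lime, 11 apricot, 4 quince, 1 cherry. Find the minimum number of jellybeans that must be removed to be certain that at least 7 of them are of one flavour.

38

An adversary could hand out at most 6 jellybeans per flavour (10 flavours run out sooner): 1 + 1 + 1 + 3 + 2 + 5 + 2 + 6 + 5 + 6 + 4 + 1 = 37 jellybeans and still no flavour has 7.
One more jellybean lands in a flavour already at 6, so 38 draws are enough and 37 are not.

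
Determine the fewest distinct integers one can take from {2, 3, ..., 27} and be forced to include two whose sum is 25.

16

Two chosen integers sum to 25 exactly when both halves of some pair {x, 25−x} with 2 ≤ x ≤ 25−x ≤ 23 are chosen — 11 such pairs.
The remaining 4 elements (those with no distinct partner in range) can never complete a 25-sum, so the worst case takes all of them and one from each pair: 4 + 11 = 15.
The 16th integer has to be the second member of some pair, so 15 + 1 = 16.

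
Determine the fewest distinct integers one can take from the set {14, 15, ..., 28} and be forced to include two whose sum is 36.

Group the elements by complementary pair {x, 36−x}: {14,22}, {15,21}, {16,20}, …, giving 4 two-element pairs; the single value 18 (it cannot pair with itself since the integers are distinct); and 6 integers whose partner 36−x falls outside [14,28].
Pigeonhole: treating each of those 11 groups as a pigeonhole, one can pick one integer per group — 11 integers — with no two summing to 36.
The 12th integer lands in an occupied pair, forcing a sum of 36.

12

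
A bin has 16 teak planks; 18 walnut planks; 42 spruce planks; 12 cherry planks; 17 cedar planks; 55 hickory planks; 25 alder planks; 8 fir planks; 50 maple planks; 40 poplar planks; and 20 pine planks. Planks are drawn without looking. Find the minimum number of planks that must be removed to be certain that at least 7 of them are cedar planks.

In the worst case for collecting cedar planks, every non-cedar plank comes out first.
There are 16 + 18 + 42 + 12 + 55 + 25 + 8 + 50 + 40 + 20 = 286 non-cedar planks altogether.
After those, each further plank must be cedar, so 286 + 7 = 293 draws guarantee 7 cedar planks.

293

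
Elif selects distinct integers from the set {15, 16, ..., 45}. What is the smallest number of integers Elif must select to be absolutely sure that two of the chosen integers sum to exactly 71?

Two chosen integers sum to 71 exactly when both halves of some pair {x, 71−x} with 26 ≤ x ≤ 71−x ≤ 45 are chosen — 10 such pairs.
The remaining 11 elements (those with no distinct partner in range) can never complete a 71-sum, so the worst case takes all of them and one from each pair: 11 + 10 = 21.
Pigeonhole: the 22nd integer has to be the second member of some pair, so 21 + 1 = 22.

22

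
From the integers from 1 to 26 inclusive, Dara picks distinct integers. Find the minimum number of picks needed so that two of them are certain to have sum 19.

18

A set avoiding the sum 19 can contain at most one of each pair {x, 19−x}, plus the 8 elements whose complement lies outside the range.
The integers 10, …, 26 (17 of them) are such a set: any two sum to at least 10+11 = 21 > 19.
By pigeonhole, any 18th integer completes one of the 9 pairs, so 18 choices force a sum of 19.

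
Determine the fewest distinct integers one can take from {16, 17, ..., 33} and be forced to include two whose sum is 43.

Two chosen integers sum to 43 exactly when both halves of some pair {x, 43−x} with 16 ≤ x ≤ 43−x ≤ 27 are chosen — 6 such pairs.
The remaining 6 elements (those with no distinct partner in range) can never complete a 43-sum, so the worst case takes all of them and one from each pair: 6 + 6 = 12.
The 13th integer has to be the second member of some pair, so 12 + 1 = 13.

13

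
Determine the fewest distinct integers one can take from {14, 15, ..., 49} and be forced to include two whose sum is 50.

Group the elements by complementary pair {x, 50−x}: {14,36}, {15,35}, {16,34}, …, giving 11 two-element pairs, the single value 25 (it cannot pair with itself since the integers are distinct), and 13 integers whose partner 50−x falls outside [14,49].
Treating each of those 25 groups as a pigeonhole, one can pick one integer per group — 25 integers — with no two summing to 50.
The 26th integer lands in an occupied pair, forcing a sum of 50.

26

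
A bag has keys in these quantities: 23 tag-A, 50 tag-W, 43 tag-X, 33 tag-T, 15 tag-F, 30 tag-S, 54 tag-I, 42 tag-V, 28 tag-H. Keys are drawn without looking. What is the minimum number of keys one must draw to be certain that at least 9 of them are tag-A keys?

304

In the worst case for collecting tag-A keys, every non-tag-A key comes out first.
There are 50 + 43 + 33 + 15 + 30 + 54 + 42 + 28 = 295 non-tag-A keys altogether.
After those, each further key must be tag-A, so 295 + 9 = 304 draws guarantee 9 tag-A keys.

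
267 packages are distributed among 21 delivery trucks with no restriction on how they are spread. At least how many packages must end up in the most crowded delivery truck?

By pigeonhole, the 21 delivery trucks are the holes and the 267 packages are the pigeons.
If every delivery truck held at most 12 packages, the total would be at most 21 × 12 = 252, which is less than 267.
So some delivery truck holds at least ⌈267/21⌉ = 13 packages.

13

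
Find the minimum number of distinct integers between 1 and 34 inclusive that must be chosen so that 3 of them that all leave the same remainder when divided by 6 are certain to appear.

By the pigeonhole principle, the 6 residue classes mod 6 are the pigeonholes.
With 12 integers one could put 2 in each residue class and have no class reach 3.
The 13th integer pushes some class to 3, so 6·2 + 1 = 13.

13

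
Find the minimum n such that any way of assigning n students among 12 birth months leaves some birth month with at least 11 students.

121

With 120 students one could put exactly 10 in each of the 12 birth months, and no birth month would reach 11.
One more student must land in a birth month that already has 10, giving it 11.
So 12 × 10 + 1 = 121 students are required.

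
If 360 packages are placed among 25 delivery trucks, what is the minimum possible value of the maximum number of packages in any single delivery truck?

By the pigeonhole principle, the 25 delivery trucks are the holes and the 360 packages are the pigeons.
If every delivery truck held at most 14 packages, the total would be at most 25 × 14 = 350, which is less than 360.
So some delivery truck holds at least ⌈360/25⌉ = 15 packages.

15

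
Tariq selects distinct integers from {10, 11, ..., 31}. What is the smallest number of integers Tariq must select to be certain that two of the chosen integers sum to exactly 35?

15

Group the elements by complementary pair {x, 35−x}: {10,25}, {11,24}, {12,23}, …, giving 8 two-element pairs and 6 integers whose partner 35−x falls outside [10,31].
By pigeonhole, treating each of those 14 groups as a pigeonhole, one can pick one integer per group — 14 integers — with no two summing to 35.
The 15th integer lands in an occupied pair, forcing a sum of 35.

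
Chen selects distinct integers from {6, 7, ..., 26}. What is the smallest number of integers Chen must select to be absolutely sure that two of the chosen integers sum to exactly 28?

14

Group the elements by complementary pair {x, 28−x}: {6,22}, {7,21}, {8,20}, …, giving 8 two-element pairs, the single value 14 (it cannot pair with itself since the integers are distinct), and 4 integers whose partner 28−x falls outside [6,26].
By pigeonhole, treating each of those 13 groups as a pigeonhole, one can pick one integer per group — 13 integers — with no two summing to 28.
The 14th integer lands in an occupied pair, forcing a sum of 28.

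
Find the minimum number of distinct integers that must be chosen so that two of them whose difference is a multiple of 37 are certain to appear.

Integers whose pairwise differences are multiples of 37 are exactly those sharing a remainder mod 37. The 37 residue classes mod 37 are the pigeonholes.
With 37 integers one could put 1 in each residue class and have no class reach 2.
The 38th integer pushes some class to 2, so 37·1 + 1 = 38.

38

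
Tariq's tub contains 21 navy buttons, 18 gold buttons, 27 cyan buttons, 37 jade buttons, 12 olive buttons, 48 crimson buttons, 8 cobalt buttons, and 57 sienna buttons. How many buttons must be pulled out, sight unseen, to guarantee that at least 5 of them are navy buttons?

212

In the worst case for collecting navy buttons, every non-navy button comes out first.
There are 18 + 27 + 37 + 12 + 48 + 8 + 57 = 207 non-navy buttons altogether.
After those, each further button must be navy, so 207 + 5 = 212 draws guarantee 5 navy buttons.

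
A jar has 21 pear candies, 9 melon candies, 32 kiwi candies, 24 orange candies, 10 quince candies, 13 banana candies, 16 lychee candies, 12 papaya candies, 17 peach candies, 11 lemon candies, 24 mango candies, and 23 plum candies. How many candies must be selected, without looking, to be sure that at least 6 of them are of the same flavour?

Put each drawn candy into a box by flavour. The largest draw with every box below 6 takes min(count, 5) from each flavour.
Σ min(cᵢ, 5) = 5 + 5 + 5 + 5 + 5 + 5 + 5 + 5 + 5 + 5 + 5 + 5 = 60.
Draw number 60 + 1 = 61 must push one box to 6.

61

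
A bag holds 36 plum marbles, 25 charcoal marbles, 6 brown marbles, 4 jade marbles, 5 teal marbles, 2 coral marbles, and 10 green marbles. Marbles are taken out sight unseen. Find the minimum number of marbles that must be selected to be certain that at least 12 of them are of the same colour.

50

An adversary could hand out at most 11 marbles per colour (5 colours run out sooner): 11 + 11 + 6 + 4 + 5 + 2 + 10 = 49 marbles and still no colour has 12.
Pigeonhole: one more marble lands in a colour already at 11, so 50 draws are enough and 49 are not.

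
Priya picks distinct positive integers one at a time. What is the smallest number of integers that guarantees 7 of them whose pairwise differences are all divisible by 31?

187

Integers whose pairwise differences are multiples of 31 are exactly those sharing a remainder mod 31. The 31 residue classes mod 31 are the pigeonholes.
With 186 integers one could put 6 in each residue class and have no class reach 7.
The 187th integer pushes some class to 7, so 31·6 + 1 = 187.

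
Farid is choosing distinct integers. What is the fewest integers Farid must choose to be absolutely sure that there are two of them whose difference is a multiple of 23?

24

Integers whose pairwise differences are multiples of 23 are exactly those sharing a remainder mod 23. The 23 residue classes mod 23 are the pigeonholes.
With 23 integers one could put 1 in each residue class and have no class reach 2.
The 24th integer pushes some class to 2, so 23·1 + 1 = 24.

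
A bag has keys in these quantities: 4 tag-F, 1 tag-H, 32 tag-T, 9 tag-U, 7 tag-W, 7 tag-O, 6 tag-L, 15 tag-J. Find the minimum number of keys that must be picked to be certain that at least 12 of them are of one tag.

57

By the pigeonhole principle, the 8 tags are the holes; the keys drawn are the pigeons.
To avoid 12 of any one tag, the worst case takes at most 11 of each tag, or every key of a tag that has fewer than 11.
That gives 4 + 1 + 11 + 9 + 7 + 7 + 6 + 11 = 56 keys with no tag reaching 12.
The next key forces some tag to 12, so 56 + 1 = 57.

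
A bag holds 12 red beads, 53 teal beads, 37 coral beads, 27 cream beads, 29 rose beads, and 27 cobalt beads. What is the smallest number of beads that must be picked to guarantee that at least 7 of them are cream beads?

In the worst case for collecting cream beads, every non-cream bead comes out first.
There are 12 + 53 + 37 + 29 + 27 = 158 non-cream beads altogether.
After those, each further bead must be cream, so 158 + 7 = 165 draws guarantee 7 cream beads.

165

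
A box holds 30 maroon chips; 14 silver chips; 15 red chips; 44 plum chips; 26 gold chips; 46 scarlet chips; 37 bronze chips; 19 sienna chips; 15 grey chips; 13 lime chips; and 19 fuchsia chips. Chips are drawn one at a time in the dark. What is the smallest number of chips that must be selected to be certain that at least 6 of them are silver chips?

In the worst case for collecting silver chips, every non-silver chip comes out first.
There are 30 + 15 + 44 + 26 + 46 + 37 + 19 + 15 + 13 + 19 = 264 non-silver chips altogether.
After those, each further chip must be silver, so 264 + 6 = 270 draws guarantee 6 silver chips.

270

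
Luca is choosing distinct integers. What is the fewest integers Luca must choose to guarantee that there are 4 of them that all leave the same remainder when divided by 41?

124

By the pigeonhole principle, the 41 residue classes mod 41 are the pigeonholes.
With 123 integers one could put 3 in each residue class and have no class reach 4.
The 124th integer pushes some class to 4, so 41·3 + 1 = 124.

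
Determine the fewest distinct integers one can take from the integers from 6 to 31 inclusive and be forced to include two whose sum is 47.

19

A set avoiding the sum 47 can contain at most one of each pair {x, 47−x}, plus the 10 elements whose complement lies outside the range.
The integers 6, …, 23 (18 of them) are such a set: any two sum to at least 6+7 = 13 and at most 22+23 = 45 < 47.
Any 19th integer completes one of the 8 pairs, so 19 choices force a sum of 47.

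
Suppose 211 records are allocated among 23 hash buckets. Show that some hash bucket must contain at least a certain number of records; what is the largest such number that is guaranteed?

10

The 23 hash buckets are the holes and the 211 records are the pigeons.
If every hash bucket held at most 9 records, the total would be at most 23 × 9 = 207, which is less than 211.
So some hash bucket holds at least ⌈211/23⌉ = 10 records.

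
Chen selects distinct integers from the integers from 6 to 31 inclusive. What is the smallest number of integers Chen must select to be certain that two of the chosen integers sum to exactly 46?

19

Group the elements by complementary pair {x, 46−x}: {15,31}, {16,30}, {17,29}, …, giving 8 two-element pairs; the single value 23 (it cannot pair with itself since the integers are distinct); and 9 integers whose partner 46−x falls outside [6,31].
Treating each of those 18 groups as a pigeonhole, one can pick one integer per group — 18 integers — with no two summing to 46.
The 19th integer lands in an occupied pair, forcing a sum of 46.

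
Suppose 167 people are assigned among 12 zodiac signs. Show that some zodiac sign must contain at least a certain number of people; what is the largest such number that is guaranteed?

Pigeonhole: the 12 zodiac signs are the holes and the 167 people are the pigeons.
If every zodiac sign held at most 13 people, the total would be at most 12 × 13 = 156, which is less than 167.
So some zodiac sign holds at least ⌈167/12⌉ = 14 people.

14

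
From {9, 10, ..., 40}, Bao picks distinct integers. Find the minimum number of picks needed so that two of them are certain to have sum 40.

A set avoiding the sum 40 can contain at most one of each pair {x, 40−x}, plus the 10 elements whose complement lies outside the range or equal to its own complement.
The integers 20, …, 40 (21 of them) are such a set: any two sum to at least 20+21 = 41 > 40.
By the pigeonhole principle, any 22nd integer completes one of the 11 pairs, so 22 choices force a sum of 40.

22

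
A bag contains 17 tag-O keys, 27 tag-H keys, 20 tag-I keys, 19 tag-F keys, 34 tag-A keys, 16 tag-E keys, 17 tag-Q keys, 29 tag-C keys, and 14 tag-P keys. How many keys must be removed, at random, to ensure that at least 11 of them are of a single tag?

91

Pigeonhole: the 9 tags are the holes; the keys drawn are the pigeons.
To avoid 11 of any one tag, the worst case takes at most 10 of each tag.
That gives 10 + 10 + 10 + 10 + 10 + 10 + 10 + 10 + 10 = 90 keys with no tag reaching 11.
The next key forces some tag to 11, so 90 + 1 = 91.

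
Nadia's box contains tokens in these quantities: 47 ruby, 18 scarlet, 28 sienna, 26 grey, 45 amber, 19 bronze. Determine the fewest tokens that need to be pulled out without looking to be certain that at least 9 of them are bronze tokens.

In the worst case for collecting bronze tokens, every non-bronze token comes out first.
There are 47 + 18 + 28 + 26 + 45 = 164 non-bronze tokens altogether.
After those, each further token must be bronze, so 164 + 9 = 173 draws guarantee 9 bronze tokens.

173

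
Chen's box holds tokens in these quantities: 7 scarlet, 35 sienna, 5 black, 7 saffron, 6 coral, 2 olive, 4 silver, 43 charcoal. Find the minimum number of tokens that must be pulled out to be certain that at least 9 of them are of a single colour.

The 8 colours are the holes; the tokens drawn are the pigeons.
To avoid 9 of any one colour, the worst case takes at most 8 of each colour, or every token of a colour that has fewer than 8.
That gives 7 + 8 + 5 + 7 + 6 + 2 + 4 + 8 = 47 tokens with no colour reaching 9.
The next token forces some colour to 9, so 47 + 1 = 48.

48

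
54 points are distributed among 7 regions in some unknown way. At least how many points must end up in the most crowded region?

The 7 regions are the holes and the 54 points are the pigeons.
If every region held at most 7 points, the total would be at most 7 × 7 = 49, which is less than 54.
So some region holds at least ⌈54/7⌉ = 8 points.

8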